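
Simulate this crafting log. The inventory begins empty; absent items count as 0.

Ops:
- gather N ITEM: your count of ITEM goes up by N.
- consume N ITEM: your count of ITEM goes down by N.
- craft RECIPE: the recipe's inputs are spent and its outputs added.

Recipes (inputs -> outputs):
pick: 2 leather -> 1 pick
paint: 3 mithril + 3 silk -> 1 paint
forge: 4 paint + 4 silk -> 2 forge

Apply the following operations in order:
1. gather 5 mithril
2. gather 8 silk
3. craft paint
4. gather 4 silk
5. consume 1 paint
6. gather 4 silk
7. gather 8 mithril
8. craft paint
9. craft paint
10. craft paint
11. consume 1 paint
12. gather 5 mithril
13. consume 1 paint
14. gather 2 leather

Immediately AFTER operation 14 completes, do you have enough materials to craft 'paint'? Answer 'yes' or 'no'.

After 1 (gather 5 mithril): mithril=5
After 2 (gather 8 silk): mithril=5 silk=8
After 3 (craft paint): mithril=2 paint=1 silk=5
After 4 (gather 4 silk): mithril=2 paint=1 silk=9
After 5 (consume 1 paint): mithril=2 silk=9
After 6 (gather 4 silk): mithril=2 silk=13
After 7 (gather 8 mithril): mithril=10 silk=13
After 8 (craft paint): mithril=7 paint=1 silk=10
After 9 (craft paint): mithril=4 paint=2 silk=7
After 10 (craft paint): mithril=1 paint=3 silk=4
After 11 (consume 1 paint): mithril=1 paint=2 silk=4
After 12 (gather 5 mithril): mithril=6 paint=2 silk=4
After 13 (consume 1 paint): mithril=6 paint=1 silk=4
After 14 (gather 2 leather): leather=2 mithril=6 paint=1 silk=4

Answer: yes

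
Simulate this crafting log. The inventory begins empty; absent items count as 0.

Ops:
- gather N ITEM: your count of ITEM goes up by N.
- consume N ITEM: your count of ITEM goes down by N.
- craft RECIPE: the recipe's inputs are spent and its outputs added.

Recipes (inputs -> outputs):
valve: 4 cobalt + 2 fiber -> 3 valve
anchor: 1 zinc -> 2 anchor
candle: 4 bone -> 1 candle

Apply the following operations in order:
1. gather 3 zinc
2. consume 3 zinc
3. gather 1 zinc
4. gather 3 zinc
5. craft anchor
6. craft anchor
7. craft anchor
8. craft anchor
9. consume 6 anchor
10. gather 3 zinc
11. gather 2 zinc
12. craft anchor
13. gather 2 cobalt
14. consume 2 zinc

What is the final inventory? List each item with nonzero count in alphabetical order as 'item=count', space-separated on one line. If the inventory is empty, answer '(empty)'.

After 1 (gather 3 zinc): zinc=3
After 2 (consume 3 zinc): (empty)
After 3 (gather 1 zinc): zinc=1
After 4 (gather 3 zinc): zinc=4
After 5 (craft anchor): anchor=2 zinc=3
After 6 (craft anchor): anchor=4 zinc=2
After 7 (craft anchor): anchor=6 zinc=1
After 8 (craft anchor): anchor=8
After 9 (consume 6 anchor): anchor=2
After 10 (gather 3 zinc): anchor=2 zinc=3
After 11 (gather 2 zinc): anchor=2 zinc=5
After 12 (craft anchor): anchor=4 zinc=4
After 13 (gather 2 cobalt): anchor=4 cobalt=2 zinc=4
After 14 (consume 2 zinc): anchor=4 cobalt=2 zinc=2

Answer: anchor=4 cobalt=2 zinc=2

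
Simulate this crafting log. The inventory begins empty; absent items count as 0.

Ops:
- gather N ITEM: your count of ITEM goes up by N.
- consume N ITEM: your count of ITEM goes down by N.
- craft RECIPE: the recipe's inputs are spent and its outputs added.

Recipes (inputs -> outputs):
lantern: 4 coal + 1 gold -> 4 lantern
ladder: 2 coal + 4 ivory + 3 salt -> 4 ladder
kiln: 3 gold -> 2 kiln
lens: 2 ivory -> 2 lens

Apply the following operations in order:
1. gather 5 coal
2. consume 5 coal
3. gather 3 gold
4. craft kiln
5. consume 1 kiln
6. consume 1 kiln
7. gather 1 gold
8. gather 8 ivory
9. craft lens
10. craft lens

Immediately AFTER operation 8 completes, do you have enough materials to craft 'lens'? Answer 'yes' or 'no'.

Answer: yes

Derivation:
After 1 (gather 5 coal): coal=5
After 2 (consume 5 coal): (empty)
After 3 (gather 3 gold): gold=3
After 4 (craft kiln): kiln=2
After 5 (consume 1 kiln): kiln=1
After 6 (consume 1 kiln): (empty)
After 7 (gather 1 gold): gold=1
After 8 (gather 8 ivory): gold=1 ivory=8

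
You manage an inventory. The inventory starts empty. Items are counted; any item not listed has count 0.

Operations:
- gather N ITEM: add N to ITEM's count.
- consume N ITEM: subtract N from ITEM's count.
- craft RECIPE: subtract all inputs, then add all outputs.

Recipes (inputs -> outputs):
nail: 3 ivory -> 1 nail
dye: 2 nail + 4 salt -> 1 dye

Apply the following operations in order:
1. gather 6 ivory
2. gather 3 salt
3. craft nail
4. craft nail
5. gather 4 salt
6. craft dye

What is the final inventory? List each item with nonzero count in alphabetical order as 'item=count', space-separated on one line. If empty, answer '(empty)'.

Answer: dye=1 salt=3

Derivation:
After 1 (gather 6 ivory): ivory=6
After 2 (gather 3 salt): ivory=6 salt=3
After 3 (craft nail): ivory=3 nail=1 salt=3
After 4 (craft nail): nail=2 salt=3
After 5 (gather 4 salt): nail=2 salt=7
After 6 (craft dye): dye=1 salt=3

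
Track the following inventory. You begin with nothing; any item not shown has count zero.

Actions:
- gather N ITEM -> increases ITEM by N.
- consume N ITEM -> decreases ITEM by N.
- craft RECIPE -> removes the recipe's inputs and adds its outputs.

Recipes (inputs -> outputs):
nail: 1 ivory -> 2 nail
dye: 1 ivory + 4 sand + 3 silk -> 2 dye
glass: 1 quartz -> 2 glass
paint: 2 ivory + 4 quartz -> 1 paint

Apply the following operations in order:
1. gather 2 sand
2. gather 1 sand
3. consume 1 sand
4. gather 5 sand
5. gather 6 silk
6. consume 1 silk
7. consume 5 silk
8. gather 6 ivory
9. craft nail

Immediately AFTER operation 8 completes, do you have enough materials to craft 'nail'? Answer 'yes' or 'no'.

Answer: yes

Derivation:
After 1 (gather 2 sand): sand=2
After 2 (gather 1 sand): sand=3
After 3 (consume 1 sand): sand=2
After 4 (gather 5 sand): sand=7
After 5 (gather 6 silk): sand=7 silk=6
After 6 (consume 1 silk): sand=7 silk=5
After 7 (consume 5 silk): sand=7
After 8 (gather 6 ivory): ivory=6 sand=7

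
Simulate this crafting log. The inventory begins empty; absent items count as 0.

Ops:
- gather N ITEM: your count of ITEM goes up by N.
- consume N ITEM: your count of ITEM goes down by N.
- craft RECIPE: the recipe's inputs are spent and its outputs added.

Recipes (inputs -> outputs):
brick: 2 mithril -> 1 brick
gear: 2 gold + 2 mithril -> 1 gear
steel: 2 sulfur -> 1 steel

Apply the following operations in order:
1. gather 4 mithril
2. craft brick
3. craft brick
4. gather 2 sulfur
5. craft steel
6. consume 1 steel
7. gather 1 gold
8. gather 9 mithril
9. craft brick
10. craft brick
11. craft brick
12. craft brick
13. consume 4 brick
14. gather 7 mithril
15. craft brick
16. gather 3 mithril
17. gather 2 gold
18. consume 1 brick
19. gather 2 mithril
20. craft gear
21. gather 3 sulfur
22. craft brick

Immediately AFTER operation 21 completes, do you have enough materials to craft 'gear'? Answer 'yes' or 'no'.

After 1 (gather 4 mithril): mithril=4
After 2 (craft brick): brick=1 mithril=2
After 3 (craft brick): brick=2
After 4 (gather 2 sulfur): brick=2 sulfur=2
After 5 (craft steel): brick=2 steel=1
After 6 (consume 1 steel): brick=2
After 7 (gather 1 gold): brick=2 gold=1
After 8 (gather 9 mithril): brick=2 gold=1 mithril=9
After 9 (craft brick): brick=3 gold=1 mithril=7
After 10 (craft brick): brick=4 gold=1 mithril=5
After 11 (craft brick): brick=5 gold=1 mithril=3
After 12 (craft brick): brick=6 gold=1 mithril=1
After 13 (consume 4 brick): brick=2 gold=1 mithril=1
After 14 (gather 7 mithril): brick=2 gold=1 mithril=8
After 15 (craft brick): brick=3 gold=1 mithril=6
After 16 (gather 3 mithril): brick=3 gold=1 mithril=9
After 17 (gather 2 gold): brick=3 gold=3 mithril=9
After 18 (consume 1 brick): brick=2 gold=3 mithril=9
After 19 (gather 2 mithril): brick=2 gold=3 mithril=11
After 20 (craft gear): brick=2 gear=1 gold=1 mithril=9
After 21 (gather 3 sulfur): brick=2 gear=1 gold=1 mithril=9 sulfur=3

Answer: no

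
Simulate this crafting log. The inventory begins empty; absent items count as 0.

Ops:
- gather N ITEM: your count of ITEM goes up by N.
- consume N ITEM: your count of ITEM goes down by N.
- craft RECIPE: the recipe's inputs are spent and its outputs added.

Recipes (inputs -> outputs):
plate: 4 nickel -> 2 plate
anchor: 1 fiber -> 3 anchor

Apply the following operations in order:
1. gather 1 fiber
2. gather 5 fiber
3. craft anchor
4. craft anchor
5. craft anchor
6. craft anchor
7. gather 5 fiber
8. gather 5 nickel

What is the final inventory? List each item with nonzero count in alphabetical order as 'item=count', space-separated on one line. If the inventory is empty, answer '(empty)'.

After 1 (gather 1 fiber): fiber=1
After 2 (gather 5 fiber): fiber=6
After 3 (craft anchor): anchor=3 fiber=5
After 4 (craft anchor): anchor=6 fiber=4
After 5 (craft anchor): anchor=9 fiber=3
After 6 (craft anchor): anchor=12 fiber=2
After 7 (gather 5 fiber): anchor=12 fiber=7
After 8 (gather 5 nickel): anchor=12 fiber=7 nickel=5

Answer: anchor=12 fiber=7 nickel=5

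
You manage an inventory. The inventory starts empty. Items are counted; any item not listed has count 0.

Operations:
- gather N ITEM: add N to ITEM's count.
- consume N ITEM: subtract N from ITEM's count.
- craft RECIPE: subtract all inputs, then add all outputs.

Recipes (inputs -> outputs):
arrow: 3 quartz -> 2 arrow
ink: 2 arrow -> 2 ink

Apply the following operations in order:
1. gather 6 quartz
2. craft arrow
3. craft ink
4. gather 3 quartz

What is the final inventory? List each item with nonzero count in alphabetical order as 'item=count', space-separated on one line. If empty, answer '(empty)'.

Answer: ink=2 quartz=6

Derivation:
After 1 (gather 6 quartz): quartz=6
After 2 (craft arrow): arrow=2 quartz=3
After 3 (craft ink): ink=2 quartz=3
After 4 (gather 3 quartz): ink=2 quartz=6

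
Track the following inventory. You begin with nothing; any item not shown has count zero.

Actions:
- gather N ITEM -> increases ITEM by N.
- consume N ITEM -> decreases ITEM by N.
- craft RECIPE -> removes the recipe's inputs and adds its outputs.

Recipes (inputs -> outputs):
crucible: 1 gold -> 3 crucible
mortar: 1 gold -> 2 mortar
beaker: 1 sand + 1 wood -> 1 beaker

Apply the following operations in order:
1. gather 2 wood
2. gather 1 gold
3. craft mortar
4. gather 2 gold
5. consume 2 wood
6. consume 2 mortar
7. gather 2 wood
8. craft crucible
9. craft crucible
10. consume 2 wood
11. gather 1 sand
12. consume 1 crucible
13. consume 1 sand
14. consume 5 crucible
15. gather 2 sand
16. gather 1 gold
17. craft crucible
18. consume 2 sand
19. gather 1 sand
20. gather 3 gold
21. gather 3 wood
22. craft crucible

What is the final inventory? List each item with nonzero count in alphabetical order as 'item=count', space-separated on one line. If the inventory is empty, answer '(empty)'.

After 1 (gather 2 wood): wood=2
After 2 (gather 1 gold): gold=1 wood=2
After 3 (craft mortar): mortar=2 wood=2
After 4 (gather 2 gold): gold=2 mortar=2 wood=2
After 5 (consume 2 wood): gold=2 mortar=2
After 6 (consume 2 mortar): gold=2
After 7 (gather 2 wood): gold=2 wood=2
After 8 (craft crucible): crucible=3 gold=1 wood=2
After 9 (craft crucible): crucible=6 wood=2
After 10 (consume 2 wood): crucible=6
After 11 (gather 1 sand): crucible=6 sand=1
After 12 (consume 1 crucible): crucible=5 sand=1
After 13 (consume 1 sand): crucible=5
After 14 (consume 5 crucible): (empty)
After 15 (gather 2 sand): sand=2
After 16 (gather 1 gold): gold=1 sand=2
After 17 (craft crucible): crucible=3 sand=2
After 18 (consume 2 sand): crucible=3
After 19 (gather 1 sand): crucible=3 sand=1
After 20 (gather 3 gold): crucible=3 gold=3 sand=1
After 21 (gather 3 wood): crucible=3 gold=3 sand=1 wood=3
After 22 (craft crucible): crucible=6 gold=2 sand=1 wood=3

Answer: crucible=6 gold=2 sand=1 wood=3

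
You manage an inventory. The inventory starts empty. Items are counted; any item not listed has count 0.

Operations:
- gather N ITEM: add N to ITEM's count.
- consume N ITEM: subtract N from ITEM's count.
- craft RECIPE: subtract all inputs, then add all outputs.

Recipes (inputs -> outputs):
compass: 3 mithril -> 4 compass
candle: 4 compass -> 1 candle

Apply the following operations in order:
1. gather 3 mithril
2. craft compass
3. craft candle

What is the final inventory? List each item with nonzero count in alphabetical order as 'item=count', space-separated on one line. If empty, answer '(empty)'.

After 1 (gather 3 mithril): mithril=3
After 2 (craft compass): compass=4
After 3 (craft candle): candle=1

Answer: candle=1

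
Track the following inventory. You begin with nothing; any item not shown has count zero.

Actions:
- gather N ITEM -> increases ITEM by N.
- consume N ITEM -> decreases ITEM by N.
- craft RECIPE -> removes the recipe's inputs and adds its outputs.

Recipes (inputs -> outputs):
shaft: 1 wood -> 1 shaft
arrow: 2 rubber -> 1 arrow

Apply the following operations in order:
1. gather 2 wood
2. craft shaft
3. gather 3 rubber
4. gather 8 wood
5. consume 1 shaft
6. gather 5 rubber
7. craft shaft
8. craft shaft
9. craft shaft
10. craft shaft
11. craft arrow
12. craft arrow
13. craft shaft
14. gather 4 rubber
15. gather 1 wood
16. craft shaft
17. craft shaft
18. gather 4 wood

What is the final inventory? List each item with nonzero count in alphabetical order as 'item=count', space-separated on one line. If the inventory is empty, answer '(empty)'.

Answer: arrow=2 rubber=8 shaft=7 wood=7

Derivation:
After 1 (gather 2 wood): wood=2
After 2 (craft shaft): shaft=1 wood=1
After 3 (gather 3 rubber): rubber=3 shaft=1 wood=1
After 4 (gather 8 wood): rubber=3 shaft=1 wood=9
After 5 (consume 1 shaft): rubber=3 wood=9
After 6 (gather 5 rubber): rubber=8 wood=9
After 7 (craft shaft): rubber=8 shaft=1 wood=8
After 8 (craft shaft): rubber=8 shaft=2 wood=7
After 9 (craft shaft): rubber=8 shaft=3 wood=6
After 10 (craft shaft): rubber=8 shaft=4 wood=5
After 11 (craft arrow): arrow=1 rubber=6 shaft=4 wood=5
After 12 (craft arrow): arrow=2 rubber=4 shaft=4 wood=5
After 13 (craft shaft): arrow=2 rubber=4 shaft=5 wood=4
After 14 (gather 4 rubber): arrow=2 rubber=8 shaft=5 wood=4
After 15 (gather 1 wood): arrow=2 rubber=8 shaft=5 wood=5
After 16 (craft shaft): arrow=2 rubber=8 shaft=6 wood=4
After 17 (craft shaft): arrow=2 rubber=8 shaft=7 wood=3
After 18 (gather 4 wood): arrow=2 rubber=8 shaft=7 wood=7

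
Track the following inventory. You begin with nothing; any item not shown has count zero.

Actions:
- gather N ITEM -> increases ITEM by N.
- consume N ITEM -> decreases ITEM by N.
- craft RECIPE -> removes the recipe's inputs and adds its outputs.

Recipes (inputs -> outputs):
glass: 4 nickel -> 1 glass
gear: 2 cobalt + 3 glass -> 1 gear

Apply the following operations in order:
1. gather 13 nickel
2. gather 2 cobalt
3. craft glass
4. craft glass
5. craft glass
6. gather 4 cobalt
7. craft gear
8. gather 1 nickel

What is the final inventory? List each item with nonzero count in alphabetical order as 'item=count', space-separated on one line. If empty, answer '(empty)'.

Answer: cobalt=4 gear=1 nickel=2

Derivation:
After 1 (gather 13 nickel): nickel=13
After 2 (gather 2 cobalt): cobalt=2 nickel=13
After 3 (craft glass): cobalt=2 glass=1 nickel=9
After 4 (craft glass): cobalt=2 glass=2 nickel=5
After 5 (craft glass): cobalt=2 glass=3 nickel=1
After 6 (gather 4 cobalt): cobalt=6 glass=3 nickel=1
After 7 (craft gear): cobalt=4 gear=1 nickel=1
After 8 (gather 1 nickel): cobalt=4 gear=1 nickel=2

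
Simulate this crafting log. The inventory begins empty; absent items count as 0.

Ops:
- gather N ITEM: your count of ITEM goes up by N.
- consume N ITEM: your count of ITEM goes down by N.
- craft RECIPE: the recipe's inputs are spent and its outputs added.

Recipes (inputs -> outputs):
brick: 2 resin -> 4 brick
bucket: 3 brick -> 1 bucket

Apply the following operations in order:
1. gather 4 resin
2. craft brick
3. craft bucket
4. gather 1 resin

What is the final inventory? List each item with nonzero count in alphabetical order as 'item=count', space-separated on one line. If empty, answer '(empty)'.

After 1 (gather 4 resin): resin=4
After 2 (craft brick): brick=4 resin=2
After 3 (craft bucket): brick=1 bucket=1 resin=2
After 4 (gather 1 resin): brick=1 bucket=1 resin=3

Answer: brick=1 bucket=1 resin=3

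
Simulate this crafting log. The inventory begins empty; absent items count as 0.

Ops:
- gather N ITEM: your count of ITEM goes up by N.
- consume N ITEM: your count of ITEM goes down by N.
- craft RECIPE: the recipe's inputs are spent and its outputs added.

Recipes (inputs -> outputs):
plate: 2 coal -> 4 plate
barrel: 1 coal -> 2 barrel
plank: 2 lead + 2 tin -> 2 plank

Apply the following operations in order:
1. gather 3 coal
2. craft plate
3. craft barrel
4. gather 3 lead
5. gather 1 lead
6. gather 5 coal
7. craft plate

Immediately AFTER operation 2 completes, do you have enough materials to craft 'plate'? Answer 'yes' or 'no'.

After 1 (gather 3 coal): coal=3
After 2 (craft plate): coal=1 plate=4

Answer: no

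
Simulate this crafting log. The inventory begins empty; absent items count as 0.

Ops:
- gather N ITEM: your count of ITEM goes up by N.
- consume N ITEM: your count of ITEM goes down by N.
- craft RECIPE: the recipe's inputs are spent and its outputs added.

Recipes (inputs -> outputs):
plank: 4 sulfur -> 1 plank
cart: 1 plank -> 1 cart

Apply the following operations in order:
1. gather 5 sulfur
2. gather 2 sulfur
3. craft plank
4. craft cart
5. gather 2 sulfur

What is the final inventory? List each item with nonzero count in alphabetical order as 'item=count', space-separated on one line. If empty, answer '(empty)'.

Answer: cart=1 sulfur=5

Derivation:
After 1 (gather 5 sulfur): sulfur=5
After 2 (gather 2 sulfur): sulfur=7
After 3 (craft plank): plank=1 sulfur=3
After 4 (craft cart): cart=1 sulfur=3
After 5 (gather 2 sulfur): cart=1 sulfur=5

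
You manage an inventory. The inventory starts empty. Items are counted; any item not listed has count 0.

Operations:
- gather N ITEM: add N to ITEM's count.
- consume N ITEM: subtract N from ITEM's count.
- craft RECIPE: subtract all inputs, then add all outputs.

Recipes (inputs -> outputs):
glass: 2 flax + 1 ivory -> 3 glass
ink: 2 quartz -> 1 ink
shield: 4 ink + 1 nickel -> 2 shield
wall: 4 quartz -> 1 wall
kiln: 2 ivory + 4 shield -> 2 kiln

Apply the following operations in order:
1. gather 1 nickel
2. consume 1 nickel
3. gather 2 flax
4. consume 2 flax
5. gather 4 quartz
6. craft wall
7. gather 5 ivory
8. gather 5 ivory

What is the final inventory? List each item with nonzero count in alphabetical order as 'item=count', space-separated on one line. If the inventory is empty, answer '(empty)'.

After 1 (gather 1 nickel): nickel=1
After 2 (consume 1 nickel): (empty)
After 3 (gather 2 flax): flax=2
After 4 (consume 2 flax): (empty)
After 5 (gather 4 quartz): quartz=4
After 6 (craft wall): wall=1
After 7 (gather 5 ivory): ivory=5 wall=1
After 8 (gather 5 ivory): ivory=10 wall=1

Answer: ivory=10 wall=1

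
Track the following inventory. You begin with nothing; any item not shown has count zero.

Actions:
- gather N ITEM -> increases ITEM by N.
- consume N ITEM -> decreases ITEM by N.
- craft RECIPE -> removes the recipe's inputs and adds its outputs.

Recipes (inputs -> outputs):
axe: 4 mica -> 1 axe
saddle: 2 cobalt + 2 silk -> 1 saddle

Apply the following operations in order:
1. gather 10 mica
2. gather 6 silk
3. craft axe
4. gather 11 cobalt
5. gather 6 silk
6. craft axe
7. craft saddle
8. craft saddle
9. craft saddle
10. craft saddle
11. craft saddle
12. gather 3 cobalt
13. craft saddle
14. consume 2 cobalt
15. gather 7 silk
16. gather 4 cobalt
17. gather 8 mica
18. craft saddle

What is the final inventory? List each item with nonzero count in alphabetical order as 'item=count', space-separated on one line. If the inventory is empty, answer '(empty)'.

Answer: axe=2 cobalt=2 mica=10 saddle=7 silk=5

Derivation:
After 1 (gather 10 mica): mica=10
After 2 (gather 6 silk): mica=10 silk=6
After 3 (craft axe): axe=1 mica=6 silk=6
After 4 (gather 11 cobalt): axe=1 cobalt=11 mica=6 silk=6
After 5 (gather 6 silk): axe=1 cobalt=11 mica=6 silk=12
After 6 (craft axe): axe=2 cobalt=11 mica=2 silk=12
After 7 (craft saddle): axe=2 cobalt=9 mica=2 saddle=1 silk=10
After 8 (craft saddle): axe=2 cobalt=7 mica=2 saddle=2 silk=8
After 9 (craft saddle): axe=2 cobalt=5 mica=2 saddle=3 silk=6
After 10 (craft saddle): axe=2 cobalt=3 mica=2 saddle=4 silk=4
After 11 (craft saddle): axe=2 cobalt=1 mica=2 saddle=5 silk=2
After 12 (gather 3 cobalt): axe=2 cobalt=4 mica=2 saddle=5 silk=2
After 13 (craft saddle): axe=2 cobalt=2 mica=2 saddle=6
After 14 (consume 2 cobalt): axe=2 mica=2 saddle=6
After 15 (gather 7 silk): axe=2 mica=2 saddle=6 silk=7
After 16 (gather 4 cobalt): axe=2 cobalt=4 mica=2 saddle=6 silk=7
After 17 (gather 8 mica): axe=2 cobalt=4 mica=10 saddle=6 silk=7
After 18 (craft saddle): axe=2 cobalt=2 mica=10 saddle=7 silk=5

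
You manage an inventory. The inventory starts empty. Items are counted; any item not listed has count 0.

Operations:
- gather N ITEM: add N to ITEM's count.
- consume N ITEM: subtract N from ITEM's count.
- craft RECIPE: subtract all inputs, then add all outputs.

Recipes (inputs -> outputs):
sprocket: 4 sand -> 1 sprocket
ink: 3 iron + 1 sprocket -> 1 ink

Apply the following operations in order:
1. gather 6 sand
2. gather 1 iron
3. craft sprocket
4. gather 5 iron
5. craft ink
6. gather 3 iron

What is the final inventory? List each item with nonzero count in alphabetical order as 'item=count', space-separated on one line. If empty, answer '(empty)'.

After 1 (gather 6 sand): sand=6
After 2 (gather 1 iron): iron=1 sand=6
After 3 (craft sprocket): iron=1 sand=2 sprocket=1
After 4 (gather 5 iron): iron=6 sand=2 sprocket=1
After 5 (craft ink): ink=1 iron=3 sand=2
After 6 (gather 3 iron): ink=1 iron=6 sand=2

Answer: ink=1 iron=6 sand=2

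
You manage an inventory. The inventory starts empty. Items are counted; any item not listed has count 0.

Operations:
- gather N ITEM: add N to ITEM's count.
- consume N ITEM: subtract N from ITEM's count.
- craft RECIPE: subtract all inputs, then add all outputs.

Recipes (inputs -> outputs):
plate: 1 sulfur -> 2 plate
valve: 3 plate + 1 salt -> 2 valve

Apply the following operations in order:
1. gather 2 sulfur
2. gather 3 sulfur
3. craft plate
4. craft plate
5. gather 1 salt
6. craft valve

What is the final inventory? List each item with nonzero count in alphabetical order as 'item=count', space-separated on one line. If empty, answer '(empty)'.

Answer: plate=1 sulfur=3 valve=2

Derivation:
After 1 (gather 2 sulfur): sulfur=2
After 2 (gather 3 sulfur): sulfur=5
After 3 (craft plate): plate=2 sulfur=4
After 4 (craft plate): plate=4 sulfur=3
After 5 (gather 1 salt): plate=4 salt=1 sulfur=3
After 6 (craft valve): plate=1 sulfur=3 valve=2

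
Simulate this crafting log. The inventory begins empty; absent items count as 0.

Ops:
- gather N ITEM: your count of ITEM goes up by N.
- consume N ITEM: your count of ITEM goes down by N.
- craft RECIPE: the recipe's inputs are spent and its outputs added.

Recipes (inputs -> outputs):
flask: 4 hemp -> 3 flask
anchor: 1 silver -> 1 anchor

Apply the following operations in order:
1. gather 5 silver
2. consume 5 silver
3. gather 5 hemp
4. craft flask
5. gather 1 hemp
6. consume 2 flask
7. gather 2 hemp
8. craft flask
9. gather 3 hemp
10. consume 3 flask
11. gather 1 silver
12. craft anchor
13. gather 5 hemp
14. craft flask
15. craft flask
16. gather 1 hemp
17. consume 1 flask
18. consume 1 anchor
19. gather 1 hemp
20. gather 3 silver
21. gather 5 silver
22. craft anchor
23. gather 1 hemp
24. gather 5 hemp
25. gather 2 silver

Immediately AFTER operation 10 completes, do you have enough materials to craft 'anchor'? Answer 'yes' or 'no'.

After 1 (gather 5 silver): silver=5
After 2 (consume 5 silver): (empty)
After 3 (gather 5 hemp): hemp=5
After 4 (craft flask): flask=3 hemp=1
After 5 (gather 1 hemp): flask=3 hemp=2
After 6 (consume 2 flask): flask=1 hemp=2
After 7 (gather 2 hemp): flask=1 hemp=4
After 8 (craft flask): flask=4
After 9 (gather 3 hemp): flask=4 hemp=3
After 10 (consume 3 flask): flask=1 hemp=3

Answer: no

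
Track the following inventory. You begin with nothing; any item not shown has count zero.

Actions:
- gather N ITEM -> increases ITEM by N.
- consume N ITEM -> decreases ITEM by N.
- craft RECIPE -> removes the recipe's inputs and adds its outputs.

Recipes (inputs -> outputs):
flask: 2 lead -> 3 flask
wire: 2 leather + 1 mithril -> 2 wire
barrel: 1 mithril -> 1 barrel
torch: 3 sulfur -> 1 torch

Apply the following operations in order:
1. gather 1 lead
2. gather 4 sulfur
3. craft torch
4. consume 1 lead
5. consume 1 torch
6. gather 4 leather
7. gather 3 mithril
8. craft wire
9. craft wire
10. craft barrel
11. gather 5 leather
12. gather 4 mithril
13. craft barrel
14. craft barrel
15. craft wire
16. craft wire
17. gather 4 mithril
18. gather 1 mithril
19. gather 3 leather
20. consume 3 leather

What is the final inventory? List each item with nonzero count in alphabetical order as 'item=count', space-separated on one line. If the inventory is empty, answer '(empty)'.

Answer: barrel=3 leather=1 mithril=5 sulfur=1 wire=8

Derivation:
After 1 (gather 1 lead): lead=1
After 2 (gather 4 sulfur): lead=1 sulfur=4
After 3 (craft torch): lead=1 sulfur=1 torch=1
After 4 (consume 1 lead): sulfur=1 torch=1
After 5 (consume 1 torch): sulfur=1
After 6 (gather 4 leather): leather=4 sulfur=1
After 7 (gather 3 mithril): leather=4 mithril=3 sulfur=1
After 8 (craft wire): leather=2 mithril=2 sulfur=1 wire=2
After 9 (craft wire): mithril=1 sulfur=1 wire=4
After 10 (craft barrel): barrel=1 sulfur=1 wire=4
After 11 (gather 5 leather): barrel=1 leather=5 sulfur=1 wire=4
After 12 (gather 4 mithril): barrel=1 leather=5 mithril=4 sulfur=1 wire=4
After 13 (craft barrel): barrel=2 leather=5 mithril=3 sulfur=1 wire=4
After 14 (craft barrel): barrel=3 leather=5 mithril=2 sulfur=1 wire=4
After 15 (craft wire): barrel=3 leather=3 mithril=1 sulfur=1 wire=6
After 16 (craft wire): barrel=3 leather=1 sulfur=1 wire=8
After 17 (gather 4 mithril): barrel=3 leather=1 mithril=4 sulfur=1 wire=8
After 18 (gather 1 mithril): barrel=3 leather=1 mithril=5 sulfur=1 wire=8
After 19 (gather 3 leather): barrel=3 leather=4 mithril=5 sulfur=1 wire=8
After 20 (consume 3 leather): barrel=3 leather=1 mithril=5 sulfur=1 wire=8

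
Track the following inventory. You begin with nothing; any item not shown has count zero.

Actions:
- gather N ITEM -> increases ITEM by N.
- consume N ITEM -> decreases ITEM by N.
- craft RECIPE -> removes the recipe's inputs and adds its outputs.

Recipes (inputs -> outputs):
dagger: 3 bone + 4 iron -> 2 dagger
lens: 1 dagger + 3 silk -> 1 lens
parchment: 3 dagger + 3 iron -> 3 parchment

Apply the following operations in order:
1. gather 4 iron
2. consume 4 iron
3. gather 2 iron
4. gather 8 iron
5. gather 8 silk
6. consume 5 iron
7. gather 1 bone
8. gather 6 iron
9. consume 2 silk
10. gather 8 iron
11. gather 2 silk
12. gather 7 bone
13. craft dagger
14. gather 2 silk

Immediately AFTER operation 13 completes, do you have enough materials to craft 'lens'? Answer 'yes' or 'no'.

After 1 (gather 4 iron): iron=4
After 2 (consume 4 iron): (empty)
After 3 (gather 2 iron): iron=2
After 4 (gather 8 iron): iron=10
After 5 (gather 8 silk): iron=10 silk=8
After 6 (consume 5 iron): iron=5 silk=8
After 7 (gather 1 bone): bone=1 iron=5 silk=8
After 8 (gather 6 iron): bone=1 iron=11 silk=8
After 9 (consume 2 silk): bone=1 iron=11 silk=6
After 10 (gather 8 iron): bone=1 iron=19 silk=6
After 11 (gather 2 silk): bone=1 iron=19 silk=8
After 12 (gather 7 bone): bone=8 iron=19 silk=8
After 13 (craft dagger): bone=5 dagger=2 iron=15 silk=8

Answer: yes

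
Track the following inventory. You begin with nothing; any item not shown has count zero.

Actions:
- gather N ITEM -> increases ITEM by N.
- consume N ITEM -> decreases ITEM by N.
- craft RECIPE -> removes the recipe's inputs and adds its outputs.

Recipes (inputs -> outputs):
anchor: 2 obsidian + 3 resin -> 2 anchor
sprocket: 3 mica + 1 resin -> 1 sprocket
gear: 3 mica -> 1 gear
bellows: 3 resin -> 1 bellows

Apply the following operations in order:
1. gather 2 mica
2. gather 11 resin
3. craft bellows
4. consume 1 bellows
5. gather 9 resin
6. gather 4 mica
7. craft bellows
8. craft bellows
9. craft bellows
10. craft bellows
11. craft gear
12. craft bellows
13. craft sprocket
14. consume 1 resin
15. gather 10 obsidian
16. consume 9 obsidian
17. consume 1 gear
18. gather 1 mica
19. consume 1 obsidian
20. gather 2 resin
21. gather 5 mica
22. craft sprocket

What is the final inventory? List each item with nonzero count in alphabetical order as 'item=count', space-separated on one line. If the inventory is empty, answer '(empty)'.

Answer: bellows=5 mica=3 resin=1 sprocket=2

Derivation:
After 1 (gather 2 mica): mica=2
After 2 (gather 11 resin): mica=2 resin=11
After 3 (craft bellows): bellows=1 mica=2 resin=8
After 4 (consume 1 bellows): mica=2 resin=8
After 5 (gather 9 resin): mica=2 resin=17
After 6 (gather 4 mica): mica=6 resin=17
After 7 (craft bellows): bellows=1 mica=6 resin=14
After 8 (craft bellows): bellows=2 mica=6 resin=11
After 9 (craft bellows): bellows=3 mica=6 resin=8
After 10 (craft bellows): bellows=4 mica=6 resin=5
After 11 (craft gear): bellows=4 gear=1 mica=3 resin=5
After 12 (craft bellows): bellows=5 gear=1 mica=3 resin=2
After 13 (craft sprocket): bellows=5 gear=1 resin=1 sprocket=1
After 14 (consume 1 resin): bellows=5 gear=1 sprocket=1
After 15 (gather 10 obsidian): bellows=5 gear=1 obsidian=10 sprocket=1
After 16 (consume 9 obsidian): bellows=5 gear=1 obsidian=1 sprocket=1
After 17 (consume 1 gear): bellows=5 obsidian=1 sprocket=1
After 18 (gather 1 mica): bellows=5 mica=1 obsidian=1 sprocket=1
After 19 (consume 1 obsidian): bellows=5 mica=1 sprocket=1
After 20 (gather 2 resin): bellows=5 mica=1 resin=2 sprocket=1
After 21 (gather 5 mica): bellows=5 mica=6 resin=2 sprocket=1
After 22 (craft sprocket): bellows=5 mica=3 resin=1 sprocket=2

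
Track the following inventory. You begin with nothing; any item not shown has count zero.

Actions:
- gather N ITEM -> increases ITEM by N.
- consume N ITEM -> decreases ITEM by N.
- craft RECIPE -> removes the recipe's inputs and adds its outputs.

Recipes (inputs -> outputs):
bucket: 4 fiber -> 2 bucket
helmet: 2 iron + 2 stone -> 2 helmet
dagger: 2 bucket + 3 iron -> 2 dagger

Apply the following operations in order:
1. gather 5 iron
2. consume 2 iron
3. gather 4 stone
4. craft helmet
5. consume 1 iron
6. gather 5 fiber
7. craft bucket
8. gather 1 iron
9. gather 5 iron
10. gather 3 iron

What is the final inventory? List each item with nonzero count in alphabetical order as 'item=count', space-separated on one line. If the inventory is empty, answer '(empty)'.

Answer: bucket=2 fiber=1 helmet=2 iron=9 stone=2

Derivation:
After 1 (gather 5 iron): iron=5
After 2 (consume 2 iron): iron=3
After 3 (gather 4 stone): iron=3 stone=4
After 4 (craft helmet): helmet=2 iron=1 stone=2
After 5 (consume 1 iron): helmet=2 stone=2
After 6 (gather 5 fiber): fiber=5 helmet=2 stone=2
After 7 (craft bucket): bucket=2 fiber=1 helmet=2 stone=2
After 8 (gather 1 iron): bucket=2 fiber=1 helmet=2 iron=1 stone=2
After 9 (gather 5 iron): bucket=2 fiber=1 helmet=2 iron=6 stone=2
After 10 (gather 3 iron): bucket=2 fiber=1 helmet=2 iron=9 stone=2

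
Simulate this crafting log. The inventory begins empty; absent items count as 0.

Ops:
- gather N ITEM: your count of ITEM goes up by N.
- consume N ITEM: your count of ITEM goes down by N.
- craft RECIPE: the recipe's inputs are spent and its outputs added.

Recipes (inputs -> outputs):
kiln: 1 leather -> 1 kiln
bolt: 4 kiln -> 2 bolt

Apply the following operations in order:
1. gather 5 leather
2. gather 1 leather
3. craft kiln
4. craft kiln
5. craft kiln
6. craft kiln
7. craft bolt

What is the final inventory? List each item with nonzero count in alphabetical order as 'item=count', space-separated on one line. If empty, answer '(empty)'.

Answer: bolt=2 leather=2

Derivation:
After 1 (gather 5 leather): leather=5
After 2 (gather 1 leather): leather=6
After 3 (craft kiln): kiln=1 leather=5
After 4 (craft kiln): kiln=2 leather=4
After 5 (craft kiln): kiln=3 leather=3
After 6 (craft kiln): kiln=4 leather=2
After 7 (craft bolt): bolt=2 leather=2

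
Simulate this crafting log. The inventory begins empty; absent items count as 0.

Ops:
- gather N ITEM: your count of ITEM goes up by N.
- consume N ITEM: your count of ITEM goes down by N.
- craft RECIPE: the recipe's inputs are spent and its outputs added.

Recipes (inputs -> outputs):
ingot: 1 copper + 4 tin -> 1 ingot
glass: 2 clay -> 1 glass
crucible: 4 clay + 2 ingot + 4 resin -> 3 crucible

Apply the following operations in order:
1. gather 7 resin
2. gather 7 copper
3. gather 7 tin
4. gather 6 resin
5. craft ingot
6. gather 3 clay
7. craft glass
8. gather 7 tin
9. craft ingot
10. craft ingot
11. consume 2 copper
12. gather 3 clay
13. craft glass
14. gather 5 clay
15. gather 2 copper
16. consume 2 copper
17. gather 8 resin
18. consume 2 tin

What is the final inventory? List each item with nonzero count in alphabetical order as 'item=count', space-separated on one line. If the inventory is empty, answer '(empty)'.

Answer: clay=7 copper=2 glass=2 ingot=3 resin=21

Derivation:
After 1 (gather 7 resin): resin=7
After 2 (gather 7 copper): copper=7 resin=7
After 3 (gather 7 tin): copper=7 resin=7 tin=7
After 4 (gather 6 resin): copper=7 resin=13 tin=7
After 5 (craft ingot): copper=6 ingot=1 resin=13 tin=3
After 6 (gather 3 clay): clay=3 copper=6 ingot=1 resin=13 tin=3
After 7 (craft glass): clay=1 copper=6 glass=1 ingot=1 resin=13 tin=3
After 8 (gather 7 tin): clay=1 copper=6 glass=1 ingot=1 resin=13 tin=10
After 9 (craft ingot): clay=1 copper=5 glass=1 ingot=2 resin=13 tin=6
After 10 (craft ingot): clay=1 copper=4 glass=1 ingot=3 resin=13 tin=2
After 11 (consume 2 copper): clay=1 copper=2 glass=1 ingot=3 resin=13 tin=2
After 12 (gather 3 clay): clay=4 copper=2 glass=1 ingot=3 resin=13 tin=2
After 13 (craft glass): clay=2 copper=2 glass=2 ingot=3 resin=13 tin=2
After 14 (gather 5 clay): clay=7 copper=2 glass=2 ingot=3 resin=13 tin=2
After 15 (gather 2 copper): clay=7 copper=4 glass=2 ingot=3 resin=13 tin=2
After 16 (consume 2 copper): clay=7 copper=2 glass=2 ingot=3 resin=13 tin=2
After 17 (gather 8 resin): clay=7 copper=2 glass=2 ingot=3 resin=21 tin=2
After 18 (consume 2 tin): clay=7 copper=2 glass=2 ingot=3 resin=21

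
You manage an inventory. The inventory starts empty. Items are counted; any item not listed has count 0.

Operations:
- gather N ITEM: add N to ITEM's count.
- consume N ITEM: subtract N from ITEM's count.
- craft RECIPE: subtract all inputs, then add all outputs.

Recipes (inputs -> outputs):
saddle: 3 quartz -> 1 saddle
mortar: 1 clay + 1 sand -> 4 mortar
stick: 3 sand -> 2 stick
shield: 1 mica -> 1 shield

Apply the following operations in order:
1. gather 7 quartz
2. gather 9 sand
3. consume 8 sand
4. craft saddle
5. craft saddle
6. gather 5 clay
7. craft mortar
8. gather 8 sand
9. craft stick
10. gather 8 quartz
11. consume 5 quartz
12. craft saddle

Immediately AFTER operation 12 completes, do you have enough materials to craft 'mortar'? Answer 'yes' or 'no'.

Answer: yes

Derivation:
After 1 (gather 7 quartz): quartz=7
After 2 (gather 9 sand): quartz=7 sand=9
After 3 (consume 8 sand): quartz=7 sand=1
After 4 (craft saddle): quartz=4 saddle=1 sand=1
After 5 (craft saddle): quartz=1 saddle=2 sand=1
After 6 (gather 5 clay): clay=5 quartz=1 saddle=2 sand=1
After 7 (craft mortar): clay=4 mortar=4 quartz=1 saddle=2
After 8 (gather 8 sand): clay=4 mortar=4 quartz=1 saddle=2 sand=8
After 9 (craft stick): clay=4 mortar=4 quartz=1 saddle=2 sand=5 stick=2
After 10 (gather 8 quartz): clay=4 mortar=4 quartz=9 saddle=2 sand=5 stick=2
After 11 (consume 5 quartz): clay=4 mortar=4 quartz=4 saddle=2 sand=5 stick=2
After 12 (craft saddle): clay=4 mortar=4 quartz=1 saddle=3 sand=5 stick=2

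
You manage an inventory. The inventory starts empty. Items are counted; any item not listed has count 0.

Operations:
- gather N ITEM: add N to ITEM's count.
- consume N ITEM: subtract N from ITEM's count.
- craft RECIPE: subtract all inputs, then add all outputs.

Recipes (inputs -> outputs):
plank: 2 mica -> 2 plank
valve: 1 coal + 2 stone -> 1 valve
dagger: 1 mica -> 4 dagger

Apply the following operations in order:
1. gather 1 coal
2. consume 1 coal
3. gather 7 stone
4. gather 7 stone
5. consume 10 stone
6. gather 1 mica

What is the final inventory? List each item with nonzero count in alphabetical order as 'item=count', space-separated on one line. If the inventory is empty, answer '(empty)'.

After 1 (gather 1 coal): coal=1
After 2 (consume 1 coal): (empty)
After 3 (gather 7 stone): stone=7
After 4 (gather 7 stone): stone=14
After 5 (consume 10 stone): stone=4
After 6 (gather 1 mica): mica=1 stone=4

Answer: mica=1 stone=4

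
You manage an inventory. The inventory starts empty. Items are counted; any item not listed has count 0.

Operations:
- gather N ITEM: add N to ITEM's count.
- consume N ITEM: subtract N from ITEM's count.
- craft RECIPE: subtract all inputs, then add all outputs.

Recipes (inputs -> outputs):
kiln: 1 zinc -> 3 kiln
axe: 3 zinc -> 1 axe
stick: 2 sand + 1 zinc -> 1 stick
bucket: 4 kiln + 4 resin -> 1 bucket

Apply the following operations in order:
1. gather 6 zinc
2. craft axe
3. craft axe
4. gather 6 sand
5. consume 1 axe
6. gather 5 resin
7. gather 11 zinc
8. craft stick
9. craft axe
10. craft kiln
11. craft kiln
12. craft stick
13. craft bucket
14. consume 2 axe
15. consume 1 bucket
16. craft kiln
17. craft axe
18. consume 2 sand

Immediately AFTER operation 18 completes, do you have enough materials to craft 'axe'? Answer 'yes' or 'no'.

Answer: no

Derivation:
After 1 (gather 6 zinc): zinc=6
After 2 (craft axe): axe=1 zinc=3
After 3 (craft axe): axe=2
After 4 (gather 6 sand): axe=2 sand=6
After 5 (consume 1 axe): axe=1 sand=6
After 6 (gather 5 resin): axe=1 resin=5 sand=6
After 7 (gather 11 zinc): axe=1 resin=5 sand=6 zinc=11
After 8 (craft stick): axe=1 resin=5 sand=4 stick=1 zinc=10
After 9 (craft axe): axe=2 resin=5 sand=4 stick=1 zinc=7
After 10 (craft kiln): axe=2 kiln=3 resin=5 sand=4 stick=1 zinc=6
After 11 (craft kiln): axe=2 kiln=6 resin=5 sand=4 stick=1 zinc=5
After 12 (craft stick): axe=2 kiln=6 resin=5 sand=2 stick=2 zinc=4
After 13 (craft bucket): axe=2 bucket=1 kiln=2 resin=1 sand=2 stick=2 zinc=4
After 14 (consume 2 axe): bucket=1 kiln=2 resin=1 sand=2 stick=2 zinc=4
After 15 (consume 1 bucket): kiln=2 resin=1 sand=2 stick=2 zinc=4
After 16 (craft kiln): kiln=5 resin=1 sand=2 stick=2 zinc=3
After 17 (craft axe): axe=1 kiln=5 resin=1 sand=2 stick=2
After 18 (consume 2 sand): axe=1 kiln=5 resin=1 stick=2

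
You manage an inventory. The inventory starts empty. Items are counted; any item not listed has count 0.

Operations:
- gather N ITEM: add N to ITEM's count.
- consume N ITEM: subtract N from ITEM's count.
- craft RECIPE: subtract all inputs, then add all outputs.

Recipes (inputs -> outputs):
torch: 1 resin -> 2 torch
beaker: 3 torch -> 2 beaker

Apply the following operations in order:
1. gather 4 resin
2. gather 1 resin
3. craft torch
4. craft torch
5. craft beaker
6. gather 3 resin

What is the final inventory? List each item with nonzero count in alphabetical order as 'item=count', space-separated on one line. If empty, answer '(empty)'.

Answer: beaker=2 resin=6 torch=1

Derivation:
After 1 (gather 4 resin): resin=4
After 2 (gather 1 resin): resin=5
After 3 (craft torch): resin=4 torch=2
After 4 (craft torch): resin=3 torch=4
After 5 (craft beaker): beaker=2 resin=3 torch=1
After 6 (gather 3 resin): beaker=2 resin=6 torch=1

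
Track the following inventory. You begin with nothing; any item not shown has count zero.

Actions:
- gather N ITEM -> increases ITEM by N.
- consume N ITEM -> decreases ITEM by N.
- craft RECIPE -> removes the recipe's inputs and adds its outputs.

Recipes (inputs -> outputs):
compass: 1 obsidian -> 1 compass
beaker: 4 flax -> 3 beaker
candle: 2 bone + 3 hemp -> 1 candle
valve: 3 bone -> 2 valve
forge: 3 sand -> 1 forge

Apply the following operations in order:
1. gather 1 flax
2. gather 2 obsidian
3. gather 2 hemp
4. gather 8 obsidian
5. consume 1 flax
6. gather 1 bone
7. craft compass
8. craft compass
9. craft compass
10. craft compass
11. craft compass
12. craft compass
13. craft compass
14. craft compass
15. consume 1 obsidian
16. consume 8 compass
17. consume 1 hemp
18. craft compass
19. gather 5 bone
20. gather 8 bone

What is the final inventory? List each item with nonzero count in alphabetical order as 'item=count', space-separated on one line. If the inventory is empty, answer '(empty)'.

After 1 (gather 1 flax): flax=1
After 2 (gather 2 obsidian): flax=1 obsidian=2
After 3 (gather 2 hemp): flax=1 hemp=2 obsidian=2
After 4 (gather 8 obsidian): flax=1 hemp=2 obsidian=10
After 5 (consume 1 flax): hemp=2 obsidian=10
After 6 (gather 1 bone): bone=1 hemp=2 obsidian=10
After 7 (craft compass): bone=1 compass=1 hemp=2 obsidian=9
After 8 (craft compass): bone=1 compass=2 hemp=2 obsidian=8
After 9 (craft compass): bone=1 compass=3 hemp=2 obsidian=7
After 10 (craft compass): bone=1 compass=4 hemp=2 obsidian=6
After 11 (craft compass): bone=1 compass=5 hemp=2 obsidian=5
After 12 (craft compass): bone=1 compass=6 hemp=2 obsidian=4
After 13 (craft compass): bone=1 compass=7 hemp=2 obsidian=3
After 14 (craft compass): bone=1 compass=8 hemp=2 obsidian=2
After 15 (consume 1 obsidian): bone=1 compass=8 hemp=2 obsidian=1
After 16 (consume 8 compass): bone=1 hemp=2 obsidian=1
After 17 (consume 1 hemp): bone=1 hemp=1 obsidian=1
After 18 (craft compass): bone=1 compass=1 hemp=1
After 19 (gather 5 bone): bone=6 compass=1 hemp=1
After 20 (gather 8 bone): bone=14 compass=1 hemp=1

Answer: bone=14 compass=1 hemp=1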